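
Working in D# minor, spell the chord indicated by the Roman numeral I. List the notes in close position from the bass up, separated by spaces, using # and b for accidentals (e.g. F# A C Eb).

D# F## A#

Scale degree 1 in D# minor is D#; here the chord built on it is altered to a major triad. I is the major tonic (Picardy third), borrowed from the parallel major.
So the chord is D#-F##-A#, a major triad.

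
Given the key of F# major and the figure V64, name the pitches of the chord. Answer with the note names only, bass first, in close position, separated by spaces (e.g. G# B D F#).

G# C# E#

In F# major, the dominant is C#, and the diatonic chord built there is a major triad.
Stacking thirds from C# gives C#-E#-G#.
With the 64 figure the chord is in second inversion; from the bass G# upward in close position it reads G#-C#-E#.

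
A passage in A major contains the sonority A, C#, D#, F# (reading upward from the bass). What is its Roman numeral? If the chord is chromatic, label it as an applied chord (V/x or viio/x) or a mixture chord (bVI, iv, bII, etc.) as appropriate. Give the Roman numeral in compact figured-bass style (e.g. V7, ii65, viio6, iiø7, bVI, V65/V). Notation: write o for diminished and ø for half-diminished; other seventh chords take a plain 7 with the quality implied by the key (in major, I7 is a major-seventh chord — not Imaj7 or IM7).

viiø43/V

The pitches D#-F#-A-C# form a half-diminished seventh chord rooted on D#.
D# sits a half step below E (V in A major); a diminished chord there is the applied leading-tone chord of V.
With A in the bass the chord is in second inversion, so the figured bass is 43.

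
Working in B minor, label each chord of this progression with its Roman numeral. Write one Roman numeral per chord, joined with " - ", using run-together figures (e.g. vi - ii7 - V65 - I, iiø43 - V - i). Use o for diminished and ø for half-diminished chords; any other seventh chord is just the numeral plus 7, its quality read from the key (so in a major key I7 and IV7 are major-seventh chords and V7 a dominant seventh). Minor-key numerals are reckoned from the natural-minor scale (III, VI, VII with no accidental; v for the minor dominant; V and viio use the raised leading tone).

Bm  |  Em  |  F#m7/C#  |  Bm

i - iv - v43 - i

Bm has root B, degree 1 in B minor, so i.
Em: minor triad on E = scale degree 4 → iv.
F#m7/C#: root F# is the dominant; minor seventh chord there is v43.
Bm: minor triad on B = scale degree 1 → i.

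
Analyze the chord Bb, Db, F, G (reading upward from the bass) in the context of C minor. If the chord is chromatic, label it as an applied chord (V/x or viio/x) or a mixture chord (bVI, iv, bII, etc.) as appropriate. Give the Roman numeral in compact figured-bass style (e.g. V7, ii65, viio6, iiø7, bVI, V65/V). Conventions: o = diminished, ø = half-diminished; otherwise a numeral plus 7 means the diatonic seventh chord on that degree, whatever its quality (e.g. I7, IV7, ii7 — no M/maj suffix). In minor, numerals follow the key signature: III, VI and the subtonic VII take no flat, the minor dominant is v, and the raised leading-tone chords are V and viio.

The pitches G-Bb-Db-F form a half-diminished seventh chord rooted on G.
G sits a half step below Ab (VI in C minor); a diminished chord there is the applied leading-tone chord of VI.
With Bb in the bass the chord is in first inversion, so the figured bass is 65.

viiø65/VI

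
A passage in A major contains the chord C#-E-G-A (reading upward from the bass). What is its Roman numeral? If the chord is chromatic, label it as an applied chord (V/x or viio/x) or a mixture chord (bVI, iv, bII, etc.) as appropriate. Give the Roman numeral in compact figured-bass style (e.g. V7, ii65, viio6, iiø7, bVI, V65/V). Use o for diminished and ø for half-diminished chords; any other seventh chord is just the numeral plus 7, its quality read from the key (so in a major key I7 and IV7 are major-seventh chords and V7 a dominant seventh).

Stacked in thirds the chord is A-C#-E-G: a dominant seventh chord on A.
A is not a diatonic chord root with this quality in A major, but it lies a perfect fifth above D (IV), so the chord functions as an applied dominant of IV.
With C# in the bass the chord is in first inversion, so the figured bass is 65.

V65/IV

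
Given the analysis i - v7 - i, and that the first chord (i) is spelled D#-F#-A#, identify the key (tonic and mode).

i is given as D#-F#-A# — a minor triad with root D#.
If D# is scale degree 1 and the mode makes that degree carry a minor triad, the tonic is D# and the mode is minor.

D# minor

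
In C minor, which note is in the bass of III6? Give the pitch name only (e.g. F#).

G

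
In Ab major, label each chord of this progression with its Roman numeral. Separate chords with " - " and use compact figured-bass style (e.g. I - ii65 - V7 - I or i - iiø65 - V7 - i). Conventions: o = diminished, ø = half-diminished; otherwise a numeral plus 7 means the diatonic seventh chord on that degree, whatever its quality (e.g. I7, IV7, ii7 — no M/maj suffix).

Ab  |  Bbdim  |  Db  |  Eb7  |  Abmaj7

I - iio - IV - V7 - I7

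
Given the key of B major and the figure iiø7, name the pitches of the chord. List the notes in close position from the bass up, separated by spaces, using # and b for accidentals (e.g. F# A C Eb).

iiø7 is the half-diminished supertonic seventh, borrowed from the parallel minor. In B major that root is C#.
So the chord is C#-E-G-B, a half-diminished seventh chord.

C# E G B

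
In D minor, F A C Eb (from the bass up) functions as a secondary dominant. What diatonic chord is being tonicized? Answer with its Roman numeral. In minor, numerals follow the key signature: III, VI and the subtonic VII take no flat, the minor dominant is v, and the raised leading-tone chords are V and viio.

VI

The chord is a dominant seventh chord on F.
A dominant resolves down a perfect fifth: F → Bb. In D minor, Bb is scale degree 6, i.e. VI.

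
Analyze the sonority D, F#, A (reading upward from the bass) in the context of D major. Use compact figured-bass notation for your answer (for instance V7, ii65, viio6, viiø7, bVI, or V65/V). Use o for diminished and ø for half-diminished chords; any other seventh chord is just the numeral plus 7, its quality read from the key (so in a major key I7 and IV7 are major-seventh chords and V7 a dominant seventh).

The pitches D-F#-A form a major triad rooted on D.
D is scale degree 1 in D major, and a major triad on that degree is written I.

I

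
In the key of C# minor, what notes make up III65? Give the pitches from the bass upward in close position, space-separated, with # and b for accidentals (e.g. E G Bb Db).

G# B D# E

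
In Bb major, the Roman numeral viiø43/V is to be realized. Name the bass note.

The applied chord viiø43/V is rooted on E: E-G-Bb-D.
The figure 43 means second inversion — the fifth is in the bass.

Bb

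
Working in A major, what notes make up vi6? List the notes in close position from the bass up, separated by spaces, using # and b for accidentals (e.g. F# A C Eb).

A C# F#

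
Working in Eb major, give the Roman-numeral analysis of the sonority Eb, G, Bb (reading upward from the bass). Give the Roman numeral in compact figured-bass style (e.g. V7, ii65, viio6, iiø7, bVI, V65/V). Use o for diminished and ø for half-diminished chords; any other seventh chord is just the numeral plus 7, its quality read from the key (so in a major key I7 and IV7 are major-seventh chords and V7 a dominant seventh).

I

Stacked in thirds the chord is Eb-G-Bb: a major triad on Eb.
In Eb major, Eb is the tonic; the diatonic major triad there is I.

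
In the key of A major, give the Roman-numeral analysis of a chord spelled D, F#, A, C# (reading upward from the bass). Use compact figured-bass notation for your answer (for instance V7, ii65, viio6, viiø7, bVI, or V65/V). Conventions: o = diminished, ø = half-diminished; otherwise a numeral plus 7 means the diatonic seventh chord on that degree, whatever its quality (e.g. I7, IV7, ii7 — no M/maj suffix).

The pitches D-F#-A-C# form a major seventh chord rooted on D.
In A major, D is the subdominant; the diatonic major seventh chord there is IV7.

IV7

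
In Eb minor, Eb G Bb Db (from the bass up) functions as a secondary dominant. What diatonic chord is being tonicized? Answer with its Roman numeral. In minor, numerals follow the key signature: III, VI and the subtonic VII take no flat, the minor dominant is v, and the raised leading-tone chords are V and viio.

The chord is a dominant seventh chord on Eb.
A dominant resolves down a perfect fifth: Eb → Ab. In Eb minor, Ab is scale degree 4, i.e. iv.

iv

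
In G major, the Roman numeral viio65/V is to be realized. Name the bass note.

E

The applied chord viio65/V is rooted on C#: C#-E-G-Bb.
The figure 65 means first inversion — the third is in the bass.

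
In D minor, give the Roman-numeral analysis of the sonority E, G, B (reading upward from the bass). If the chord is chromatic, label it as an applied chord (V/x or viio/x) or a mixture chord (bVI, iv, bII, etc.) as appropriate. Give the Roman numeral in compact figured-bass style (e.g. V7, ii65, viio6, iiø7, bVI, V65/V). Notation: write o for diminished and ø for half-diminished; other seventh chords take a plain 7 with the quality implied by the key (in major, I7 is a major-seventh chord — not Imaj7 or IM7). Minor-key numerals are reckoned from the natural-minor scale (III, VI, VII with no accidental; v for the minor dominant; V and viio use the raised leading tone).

The pitches E-G-B form a minor triad rooted on E.
E is the second degree of D minor. This is the minor supertonic, borrowed from the parallel major (the Dorian ii).

ii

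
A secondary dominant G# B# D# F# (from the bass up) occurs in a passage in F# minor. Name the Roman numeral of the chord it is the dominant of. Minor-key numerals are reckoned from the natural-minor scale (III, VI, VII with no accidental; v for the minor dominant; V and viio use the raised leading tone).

The chord is a dominant seventh chord on G#.
A dominant resolves down a perfect fifth: G# → C#. In F# minor, C# is scale degree 5, i.e. V.

V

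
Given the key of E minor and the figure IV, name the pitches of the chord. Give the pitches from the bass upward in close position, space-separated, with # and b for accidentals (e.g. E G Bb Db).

IV is the major subdominant, borrowed from the parallel major. In E minor that root is A.
So the chord is A-C#-E.

A C# E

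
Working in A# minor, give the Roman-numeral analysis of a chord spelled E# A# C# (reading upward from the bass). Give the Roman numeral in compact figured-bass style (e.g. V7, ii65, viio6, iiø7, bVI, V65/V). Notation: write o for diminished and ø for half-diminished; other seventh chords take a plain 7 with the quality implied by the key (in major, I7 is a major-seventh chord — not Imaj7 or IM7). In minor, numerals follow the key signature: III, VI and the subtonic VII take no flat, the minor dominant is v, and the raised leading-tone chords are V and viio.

i64

Stacked in thirds the chord is A#-C#-E#: a minor triad on A#.
In A# minor, A# is the tonic; the diatonic minor triad there is i.
With E# in the bass the chord is in second inversion, so the figured bass is 64.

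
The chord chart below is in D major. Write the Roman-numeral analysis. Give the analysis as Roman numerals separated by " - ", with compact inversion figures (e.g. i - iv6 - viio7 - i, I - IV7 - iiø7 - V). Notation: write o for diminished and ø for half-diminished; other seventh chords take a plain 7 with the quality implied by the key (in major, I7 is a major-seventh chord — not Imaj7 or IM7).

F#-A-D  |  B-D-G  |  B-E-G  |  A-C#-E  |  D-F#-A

I6 - IV6 - ii64 - V - I

F#-A-D has root D, degree 1 in D major, so I6.
B-D-G has root G, degree 4 in D major, so IV6.
B-E-G has root E, degree 2 in D major, so ii64.
A-C#-E has root A, degree 5 in D major, so V.
D-F#-A has root D, degree 1 in D major, so I.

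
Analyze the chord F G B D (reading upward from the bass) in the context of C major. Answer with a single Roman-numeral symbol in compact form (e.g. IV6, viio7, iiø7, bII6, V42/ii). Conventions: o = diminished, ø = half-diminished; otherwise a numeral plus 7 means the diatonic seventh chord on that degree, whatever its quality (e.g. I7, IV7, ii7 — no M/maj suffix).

V42

The pitches G-B-D-F form a dominant seventh chord rooted on G.
In C major, G is the dominant; the diatonic dominant seventh chord there is V7.
With F in the bass the chord is in third inversion, so the figured bass is 42.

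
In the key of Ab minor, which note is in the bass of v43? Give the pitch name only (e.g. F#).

Bb

v in Ab minor has root Eb; the chord is Eb-Gb-Bb-Db.
The figure 43 means second inversion — the fifth is in the bass.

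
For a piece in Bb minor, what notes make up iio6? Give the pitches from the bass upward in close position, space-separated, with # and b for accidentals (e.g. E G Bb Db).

In Bb minor, the supertonic is C, and the diatonic chord built there is a diminished triad.
Stacking thirds from C gives C-Eb-Gb.
The figured bass 6 indicates first inversion, placing the third (Eb) in the bass: Eb-Gb-C.

Eb Gb C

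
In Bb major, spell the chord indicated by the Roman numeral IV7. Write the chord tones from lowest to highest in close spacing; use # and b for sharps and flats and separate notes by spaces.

Eb G Bb D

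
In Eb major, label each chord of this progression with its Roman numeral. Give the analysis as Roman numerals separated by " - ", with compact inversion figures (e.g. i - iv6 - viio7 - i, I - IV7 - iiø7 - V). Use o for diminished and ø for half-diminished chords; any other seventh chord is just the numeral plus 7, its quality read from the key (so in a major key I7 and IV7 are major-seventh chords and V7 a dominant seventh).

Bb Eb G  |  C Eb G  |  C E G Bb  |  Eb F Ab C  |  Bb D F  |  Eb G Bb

I64 - vi - V7/ii - ii42 - V - I

Bb-Eb-G: root Eb is the tonic; major triad there is I64.
C-Eb-G has root C, degree 6 in Eb major, so vi.
C-E-G-Bb: chromatic; C is V of ii, so V7/ii.
Eb-F-Ab-C: minor seventh chord on F = scale degree 2 → ii42.
Bb-D-F: major triad on Bb = scale degree 5 → V.
Eb-G-Bb: major triad on Eb = scale degree 1 → I.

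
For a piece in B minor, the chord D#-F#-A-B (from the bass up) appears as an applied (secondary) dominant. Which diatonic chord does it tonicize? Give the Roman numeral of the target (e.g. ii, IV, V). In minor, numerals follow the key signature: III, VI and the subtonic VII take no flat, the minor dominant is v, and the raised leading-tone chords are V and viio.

iv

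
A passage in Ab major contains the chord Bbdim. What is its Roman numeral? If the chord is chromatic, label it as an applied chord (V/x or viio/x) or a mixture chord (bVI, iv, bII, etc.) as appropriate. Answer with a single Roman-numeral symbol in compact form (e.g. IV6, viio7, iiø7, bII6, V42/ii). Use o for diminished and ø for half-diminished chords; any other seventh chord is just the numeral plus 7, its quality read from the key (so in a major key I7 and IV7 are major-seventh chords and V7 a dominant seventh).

Stacked in thirds the chord is Bb-Db-Fb: a diminished triad on Bb.
Bb is the second degree of Ab major. This is the diminished supertonic triad, borrowed from the parallel minor.

iio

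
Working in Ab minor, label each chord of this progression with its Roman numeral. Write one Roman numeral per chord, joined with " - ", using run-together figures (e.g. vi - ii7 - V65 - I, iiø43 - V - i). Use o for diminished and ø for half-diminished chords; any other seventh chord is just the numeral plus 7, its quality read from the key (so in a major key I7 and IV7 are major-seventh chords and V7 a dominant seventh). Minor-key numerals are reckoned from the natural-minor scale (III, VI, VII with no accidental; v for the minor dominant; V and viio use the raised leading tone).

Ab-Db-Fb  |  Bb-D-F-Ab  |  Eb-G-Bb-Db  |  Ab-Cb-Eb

iv64 - V7/V - V7 - i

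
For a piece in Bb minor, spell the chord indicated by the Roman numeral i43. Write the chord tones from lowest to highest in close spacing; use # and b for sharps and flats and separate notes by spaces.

The numeral's case and figure indicate a minor seventh chord. In Bb minor its root, scale degree 1, is Bb.
Stacking thirds from Bb gives Bb-Db-F-Ab.
With the 43 figure the chord is in second inversion; from the bass F upward in close position it reads F-Ab-Bb-Db.

F Ab Bb Db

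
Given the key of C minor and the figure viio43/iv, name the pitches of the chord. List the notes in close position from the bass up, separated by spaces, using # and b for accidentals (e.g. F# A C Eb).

viio43/iv is a secondary leading-tone chord. The target iv is F in C minor; the applied chord is rooted a semitone below, on E.
Building a fully diminished seventh chord on E gives E-G-Bb-Db.
With the 43 figure the chord is in second inversion; from the bass Bb upward in close position it reads Bb-Db-E-G.

Bb Db E G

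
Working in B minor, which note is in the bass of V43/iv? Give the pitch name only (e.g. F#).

The applied chord V43/iv is rooted on B: B-D#-F#-A.
The figure 43 means second inversion — the fifth is in the bass.

F#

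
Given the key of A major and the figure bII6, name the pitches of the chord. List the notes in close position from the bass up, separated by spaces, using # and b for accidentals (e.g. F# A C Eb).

D F Bb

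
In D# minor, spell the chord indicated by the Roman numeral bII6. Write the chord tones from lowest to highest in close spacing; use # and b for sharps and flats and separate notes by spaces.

G# B E

bII6 is the Neapolitan sixth — a major triad on the lowered second degree, here in its customary first inversion. In D# minor that root is E.
So the chord is E-G#-B, a major triad.
With the 6 figure the chord is in first inversion; from the bass G# upward in close position it reads G#-B-E.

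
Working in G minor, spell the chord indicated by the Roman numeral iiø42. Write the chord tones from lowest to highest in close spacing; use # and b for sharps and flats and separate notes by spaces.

The numeral's case and figure indicate a half-diminished seventh chord. In G minor its root, scale degree 2, is A.
That chord is spelled A-C-Eb-G.
With the 42 figure the chord is in third inversion; from the bass G upward in close position it reads G-A-C-Eb.

G A C Eb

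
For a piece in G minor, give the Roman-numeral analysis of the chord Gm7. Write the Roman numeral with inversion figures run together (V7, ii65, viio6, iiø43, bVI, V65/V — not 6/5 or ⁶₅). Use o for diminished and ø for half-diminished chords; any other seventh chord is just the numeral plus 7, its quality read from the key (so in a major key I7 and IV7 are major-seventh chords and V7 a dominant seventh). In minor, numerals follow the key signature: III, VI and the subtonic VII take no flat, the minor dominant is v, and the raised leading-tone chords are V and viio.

Stacked in thirds the chord is G-Bb-D-F: a minor seventh chord on G.
In G minor, G is the tonic; the diatonic minor seventh chord there is i7.

i7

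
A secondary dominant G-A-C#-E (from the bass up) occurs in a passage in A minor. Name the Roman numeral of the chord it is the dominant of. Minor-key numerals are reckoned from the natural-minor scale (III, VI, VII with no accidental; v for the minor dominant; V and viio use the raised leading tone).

iv

The chord is a dominant seventh chord on A.
A dominant resolves down a perfect fifth: A → D. In A minor, D is scale degree 4, i.e. iv.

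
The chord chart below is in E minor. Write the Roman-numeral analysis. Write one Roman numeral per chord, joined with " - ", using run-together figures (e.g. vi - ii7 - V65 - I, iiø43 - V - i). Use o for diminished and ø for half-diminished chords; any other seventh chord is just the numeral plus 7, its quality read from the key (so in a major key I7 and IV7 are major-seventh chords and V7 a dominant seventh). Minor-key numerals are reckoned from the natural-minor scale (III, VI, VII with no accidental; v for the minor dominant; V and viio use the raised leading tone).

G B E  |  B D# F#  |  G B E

G-B-E has root E, degree 1 in E minor, so i6.
B-D#-F# has root B, degree 5 in E minor, so V.
G-B-E has root E, degree 1 in E minor, so i6.

i6 - V - i6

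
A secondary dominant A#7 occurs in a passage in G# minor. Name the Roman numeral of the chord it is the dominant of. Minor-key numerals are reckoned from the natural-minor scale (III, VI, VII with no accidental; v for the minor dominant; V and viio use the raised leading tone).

The chord is a dominant seventh chord on A#.
A dominant resolves down a perfect fifth: A# → D#. In G# minor, D# is scale degree 5, i.e. V.

V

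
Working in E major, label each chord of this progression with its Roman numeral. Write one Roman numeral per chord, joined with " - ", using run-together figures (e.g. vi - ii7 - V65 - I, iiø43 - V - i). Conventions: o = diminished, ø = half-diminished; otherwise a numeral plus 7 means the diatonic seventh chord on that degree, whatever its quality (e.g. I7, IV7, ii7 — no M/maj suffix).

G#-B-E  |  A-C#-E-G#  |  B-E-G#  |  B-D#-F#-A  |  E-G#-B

I6 - IV7 - I64 - V7 - I

G#-B-E: major triad on E = scale degree 1 → I6.
A-C#-E-G#: root A is the subdominant; major seventh chord there is IV7.
B-E-G#: root E is the tonic; major triad there is I64.
B-D#-F#-A has root B, degree 5 in E major, so V7.
E-G#-B: major triad on E = scale degree 1 → I.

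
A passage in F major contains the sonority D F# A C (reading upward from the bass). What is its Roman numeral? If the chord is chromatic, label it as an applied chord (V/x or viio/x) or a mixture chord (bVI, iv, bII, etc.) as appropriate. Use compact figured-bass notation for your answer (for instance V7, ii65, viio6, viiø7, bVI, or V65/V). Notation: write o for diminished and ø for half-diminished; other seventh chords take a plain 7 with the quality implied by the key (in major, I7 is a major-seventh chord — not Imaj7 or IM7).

V7/ii

The pitches D-F#-A-C form a dominant seventh chord rooted on D.
D is not a diatonic chord root with this quality in F major, but it lies a perfect fifth above G (ii), so the chord functions as an applied dominant of ii.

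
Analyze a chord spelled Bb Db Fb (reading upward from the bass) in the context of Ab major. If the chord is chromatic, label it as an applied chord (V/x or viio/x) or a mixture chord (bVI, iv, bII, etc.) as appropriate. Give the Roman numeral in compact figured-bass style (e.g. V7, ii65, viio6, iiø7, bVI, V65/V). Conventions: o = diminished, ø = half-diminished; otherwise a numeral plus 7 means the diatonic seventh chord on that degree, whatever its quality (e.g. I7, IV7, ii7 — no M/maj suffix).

Stacked in thirds the chord is Bb-Db-Fb: a diminished triad on Bb.
Bb is the second degree of Ab major. This is the diminished supertonic triad, borrowed from the parallel minor.

iio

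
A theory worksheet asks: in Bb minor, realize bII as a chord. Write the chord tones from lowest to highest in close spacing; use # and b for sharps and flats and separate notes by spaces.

Cb Eb Gb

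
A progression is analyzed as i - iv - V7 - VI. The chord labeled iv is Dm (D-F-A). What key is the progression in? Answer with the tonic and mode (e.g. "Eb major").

A minor

iv is given as D-F-A — a minor triad with root D.
iv on D implies D is the subdominant; that puts the tonic at A, and the lowercase numeral fits minor mode.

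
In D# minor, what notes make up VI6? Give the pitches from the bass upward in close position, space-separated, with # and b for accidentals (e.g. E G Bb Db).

In D# minor, the sixth degree is B, and the diatonic chord built there is a major triad.
Stacking thirds from B gives B-D#-F#.
With the 6 figure the chord is in first inversion; from the bass D# upward in close position it reads D#-F#-B.

D# F# B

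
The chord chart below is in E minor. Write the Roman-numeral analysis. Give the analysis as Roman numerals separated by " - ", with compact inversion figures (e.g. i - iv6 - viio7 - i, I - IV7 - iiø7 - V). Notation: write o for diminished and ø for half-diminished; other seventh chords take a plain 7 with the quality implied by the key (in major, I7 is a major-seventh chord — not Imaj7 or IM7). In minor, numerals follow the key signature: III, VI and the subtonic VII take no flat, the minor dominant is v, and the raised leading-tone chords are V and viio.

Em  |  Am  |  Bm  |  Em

Em has root E, degree 1 in E minor, so i.
Am has root A, degree 4 in E minor, so iv.
Bm: root B is the dominant; minor triad there is v.
Em: root E is the tonic; minor triad there is i.

i - iv - v - i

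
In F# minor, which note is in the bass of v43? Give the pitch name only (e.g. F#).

G#

v in F# minor has root C#; the chord is C#-E-G#-B.
The figure 43 means second inversion — the fifth is in the bass.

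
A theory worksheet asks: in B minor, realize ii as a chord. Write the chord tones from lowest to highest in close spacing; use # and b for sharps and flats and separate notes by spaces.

ii is the minor supertonic, borrowed from the parallel major (the Dorian ii). In B minor that root is C#.
So the chord is C#-E-G#.

C# E G#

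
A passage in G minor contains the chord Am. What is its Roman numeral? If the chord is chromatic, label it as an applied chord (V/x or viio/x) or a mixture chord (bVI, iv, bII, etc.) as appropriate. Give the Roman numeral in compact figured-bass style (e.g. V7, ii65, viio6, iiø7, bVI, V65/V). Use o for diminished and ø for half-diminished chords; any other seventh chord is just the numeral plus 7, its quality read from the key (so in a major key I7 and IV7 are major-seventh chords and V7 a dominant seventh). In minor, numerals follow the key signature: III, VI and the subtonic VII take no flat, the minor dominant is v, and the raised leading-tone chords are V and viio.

ii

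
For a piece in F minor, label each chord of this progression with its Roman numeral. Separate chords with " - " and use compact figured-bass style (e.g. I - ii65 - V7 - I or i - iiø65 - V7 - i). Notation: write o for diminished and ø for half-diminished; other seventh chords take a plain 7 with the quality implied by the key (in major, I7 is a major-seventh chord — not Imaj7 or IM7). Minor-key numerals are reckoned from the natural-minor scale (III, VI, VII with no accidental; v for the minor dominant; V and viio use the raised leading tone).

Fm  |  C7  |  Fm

i - V7 - i

Fm: root F is the tonic; minor triad there is i.
C7: root C is the dominant; dominant seventh chord there is V7.
Fm: root F is the tonic; minor triad there is i.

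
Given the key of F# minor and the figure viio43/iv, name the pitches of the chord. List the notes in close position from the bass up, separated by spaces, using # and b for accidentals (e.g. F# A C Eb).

E G A# C#

viio43/iv is a secondary leading-tone chord. The target iv is B in F# minor; the applied chord is rooted a semitone below, on A#.
Building a fully diminished seventh chord on A# gives A#-C#-E-G.
With the 43 figure the chord is in second inversion; from the bass E upward in close position it reads E-G-A#-C#.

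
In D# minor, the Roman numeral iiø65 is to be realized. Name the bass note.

G#

iiø in D# minor has root E#; the chord is E#-G#-B-D#.
The figure 65 means first inversion — the third is in the bass.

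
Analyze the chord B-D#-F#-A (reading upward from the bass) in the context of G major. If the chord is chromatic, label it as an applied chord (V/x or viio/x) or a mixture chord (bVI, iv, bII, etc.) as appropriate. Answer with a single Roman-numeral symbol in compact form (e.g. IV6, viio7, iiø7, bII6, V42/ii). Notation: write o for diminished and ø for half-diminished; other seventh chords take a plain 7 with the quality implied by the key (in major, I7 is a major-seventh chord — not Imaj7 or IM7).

V7/vi

Stacked in thirds the chord is B-D#-F#-A: a dominant seventh chord on B.
B is not a diatonic chord root with this quality in G major, but it lies a perfect fifth above E (vi), so the chord functions as an applied dominant of vi.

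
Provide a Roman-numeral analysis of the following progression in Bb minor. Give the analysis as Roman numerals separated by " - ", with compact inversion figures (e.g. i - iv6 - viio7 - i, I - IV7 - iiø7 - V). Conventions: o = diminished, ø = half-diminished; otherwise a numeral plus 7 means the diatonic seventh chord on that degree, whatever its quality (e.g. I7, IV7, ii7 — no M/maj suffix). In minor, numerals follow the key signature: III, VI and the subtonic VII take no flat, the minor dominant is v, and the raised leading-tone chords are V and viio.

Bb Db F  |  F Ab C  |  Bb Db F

Bb-Db-F: minor triad on Bb = scale degree 1 → i.
F-Ab-C has root F, degree 5 in Bb minor, so v.
Bb-Db-F: root Bb is the tonic; minor triad there is i.

i - v - i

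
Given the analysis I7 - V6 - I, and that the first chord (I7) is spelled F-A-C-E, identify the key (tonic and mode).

F major

I7 is given as F-A-C-E — a major seventh chord with root F.
If F is scale degree 1 and the mode makes that degree carry a major seventh chord, the tonic is F and the mode is major.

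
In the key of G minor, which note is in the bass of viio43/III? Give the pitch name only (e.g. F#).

Eb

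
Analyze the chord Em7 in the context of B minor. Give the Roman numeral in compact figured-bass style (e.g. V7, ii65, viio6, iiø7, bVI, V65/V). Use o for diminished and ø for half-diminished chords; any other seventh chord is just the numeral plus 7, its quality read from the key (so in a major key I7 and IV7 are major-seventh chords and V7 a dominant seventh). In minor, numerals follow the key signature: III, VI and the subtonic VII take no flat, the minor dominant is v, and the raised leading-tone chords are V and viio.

The pitches E-G-B-D form a minor seventh chord rooted on E.
In B minor, E is the subdominant; the diatonic minor seventh chord there is iv7.

iv7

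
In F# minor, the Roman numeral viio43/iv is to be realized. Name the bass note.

The applied chord viio43/iv is rooted on A#: A#-C#-E-G.
The figure 43 means second inversion — the fifth is in the bass.

E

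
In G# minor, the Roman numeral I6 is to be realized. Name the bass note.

I in G# minor has root G#; the chord is G#-B#-D#.
The figure 6 means first inversion — the third is in the bass.

B#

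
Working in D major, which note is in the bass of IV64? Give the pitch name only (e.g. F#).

IV in D major has root G; the chord is G-B-D.
The figure 64 means second inversion — the fifth is in the bass.

D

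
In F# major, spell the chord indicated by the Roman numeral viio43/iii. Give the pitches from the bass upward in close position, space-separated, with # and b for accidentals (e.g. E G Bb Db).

viio43/iii is a secondary leading-tone chord. The target iii is A# in F# major; the applied chord is rooted a semitone below, on G##.
Building a fully diminished seventh chord on G## gives G##-B#-D#-F#.
The figured bass 43 indicates second inversion, placing the fifth (D#) in the bass: D#-F#-G##-B#.

D# F# G## B#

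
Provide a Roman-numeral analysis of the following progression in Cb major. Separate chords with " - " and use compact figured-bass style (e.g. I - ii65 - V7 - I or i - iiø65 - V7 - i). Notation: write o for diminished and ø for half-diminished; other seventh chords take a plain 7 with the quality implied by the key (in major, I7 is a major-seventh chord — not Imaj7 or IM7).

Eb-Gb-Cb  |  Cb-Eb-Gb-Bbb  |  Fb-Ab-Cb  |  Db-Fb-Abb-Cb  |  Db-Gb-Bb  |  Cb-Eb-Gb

Eb-Gb-Cb has root Cb, degree 1 in Cb major, so I6.
Cb-Eb-Gb-Bbb is the secondary dominant of IV (dominant seventh chord on Cb): V7/IV.
Fb-Ab-Cb: root Fb is the subdominant; major triad there is IV.
Db-Fb-Abb-Cb: Db with this quality isn't in the key; it's iiø7, borrowed from the parallel minor.
Db-Gb-Bb: major triad on Gb = scale degree 5 → V64.
Cb-Eb-Gb: major triad on Cb = scale degree 1 → I.

I6 - V7/IV - IV - iiø7 - V64 - I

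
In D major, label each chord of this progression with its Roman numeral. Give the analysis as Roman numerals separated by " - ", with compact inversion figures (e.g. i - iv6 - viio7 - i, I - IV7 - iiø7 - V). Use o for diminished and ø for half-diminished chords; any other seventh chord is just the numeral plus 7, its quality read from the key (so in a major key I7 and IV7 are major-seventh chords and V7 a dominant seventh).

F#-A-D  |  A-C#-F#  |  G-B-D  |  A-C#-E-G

I6 - iii6 - IV - V7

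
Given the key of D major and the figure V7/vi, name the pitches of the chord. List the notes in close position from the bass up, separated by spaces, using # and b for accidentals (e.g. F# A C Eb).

The slash means an applied dominant: we want the dominant of vi. In D major, vi is B minor, and its dominant is built on F#.
Building a dominant seventh chord on F# gives F#-A#-C#-E.

F# A# C# E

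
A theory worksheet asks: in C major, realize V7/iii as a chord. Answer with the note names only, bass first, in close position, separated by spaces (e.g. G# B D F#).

B D# F# A

The slash means an applied dominant: we want the dominant of iii. In C major, iii is E minor, and its dominant is built on B.
Building a dominant seventh chord on B gives B-D#-F#-A.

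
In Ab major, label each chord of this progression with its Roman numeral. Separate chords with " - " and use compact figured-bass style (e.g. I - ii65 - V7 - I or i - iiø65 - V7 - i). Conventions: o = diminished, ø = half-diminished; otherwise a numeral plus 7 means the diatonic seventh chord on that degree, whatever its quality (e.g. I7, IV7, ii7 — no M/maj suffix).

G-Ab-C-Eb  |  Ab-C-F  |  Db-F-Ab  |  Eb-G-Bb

G-Ab-C-Eb has root Ab, degree 1 in Ab major, so I42.
Ab-C-F has root F, degree 6 in Ab major, so vi6.
Db-F-Ab: major triad on Db = scale degree 4 → IV.
Eb-G-Bb has root Eb, degree 5 in Ab major, so V.

I42 - vi6 - IV - V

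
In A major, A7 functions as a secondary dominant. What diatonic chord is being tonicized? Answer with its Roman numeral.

The chord is a dominant seventh chord on A.
A dominant resolves down a perfect fifth: A → D. In A major, D is scale degree 4, i.e. IV.

IV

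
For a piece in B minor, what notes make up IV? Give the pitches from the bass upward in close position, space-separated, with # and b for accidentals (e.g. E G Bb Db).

Scale degree 4 in B minor is E; here the chord built on it is altered to a major triad. IV is the major subdominant, borrowed from the parallel major.
So the chord is E-G#-B.

E G# B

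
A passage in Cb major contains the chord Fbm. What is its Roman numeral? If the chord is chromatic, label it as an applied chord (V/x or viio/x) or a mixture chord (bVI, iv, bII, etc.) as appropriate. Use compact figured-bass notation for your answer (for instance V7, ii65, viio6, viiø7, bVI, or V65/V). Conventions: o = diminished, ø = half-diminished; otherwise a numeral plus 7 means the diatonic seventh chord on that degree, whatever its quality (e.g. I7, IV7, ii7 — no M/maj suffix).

Stacked in thirds the chord is Fb-Abb-Cb: a minor triad on Fb.
Fb is the fourth degree of Cb major. This is the minor subdominant, borrowed from the parallel minor.

iv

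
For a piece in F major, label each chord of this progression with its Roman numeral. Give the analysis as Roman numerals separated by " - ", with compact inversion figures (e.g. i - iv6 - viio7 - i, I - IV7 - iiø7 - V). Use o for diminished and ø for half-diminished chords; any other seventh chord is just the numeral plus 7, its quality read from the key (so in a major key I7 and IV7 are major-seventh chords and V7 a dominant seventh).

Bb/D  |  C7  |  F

IV6 - V7 - I

Bb/D: root Bb is the subdominant; major triad there is IV6.
C7: root C is the dominant; dominant seventh chord there is V7.
F has root F, degree 1 in F major, so I.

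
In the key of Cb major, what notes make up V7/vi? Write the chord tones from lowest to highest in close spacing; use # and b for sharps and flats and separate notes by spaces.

V7/vi is a secondary dominant — the dominant seventh of vi. vi in Cb major is Ab, so the applied chord's root is Eb, a perfect fifth above.
Building a dominant seventh chord on Eb gives Eb-G-Bb-Db.

Eb G Bb Db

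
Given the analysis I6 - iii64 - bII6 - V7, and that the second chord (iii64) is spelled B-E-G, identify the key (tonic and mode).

iii64 is given as B-E-G — a minor triad with root E.
iii64 on E implies E is the mediant; that puts the tonic at C, and the lowercase numeral fits major mode.

C major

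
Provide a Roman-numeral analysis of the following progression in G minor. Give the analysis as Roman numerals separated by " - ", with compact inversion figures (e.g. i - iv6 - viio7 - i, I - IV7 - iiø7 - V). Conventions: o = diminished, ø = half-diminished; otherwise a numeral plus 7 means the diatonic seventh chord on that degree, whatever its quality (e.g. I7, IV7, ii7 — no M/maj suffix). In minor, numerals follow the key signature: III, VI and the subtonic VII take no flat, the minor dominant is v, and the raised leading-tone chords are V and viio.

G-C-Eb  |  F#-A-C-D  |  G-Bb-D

G-C-Eb: root C is the subdominant; minor triad there is iv64.
F#-A-C-D has root D, degree 5 in G minor, so V65.
G-Bb-D: minor triad on G = scale degree 1 → i.

iv64 - V65 - i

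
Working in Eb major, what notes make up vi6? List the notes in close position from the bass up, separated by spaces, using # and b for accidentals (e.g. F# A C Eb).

Eb G C

The numeral's case and figure indicate a minor triad. In Eb major its root, scale degree 6, is C.
Stacking thirds from C gives C-Eb-G.
The figured bass 6 indicates first inversion, placing the third (Eb) in the bass: Eb-G-C.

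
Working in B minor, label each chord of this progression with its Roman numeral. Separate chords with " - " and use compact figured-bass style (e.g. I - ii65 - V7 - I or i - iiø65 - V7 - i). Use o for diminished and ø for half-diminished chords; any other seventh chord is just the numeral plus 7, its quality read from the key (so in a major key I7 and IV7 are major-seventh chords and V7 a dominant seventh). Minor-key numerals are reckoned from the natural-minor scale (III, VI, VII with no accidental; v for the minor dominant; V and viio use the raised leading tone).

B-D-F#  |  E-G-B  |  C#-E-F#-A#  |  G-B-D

i - iv - V43 - VI

B-D-F#: root B is the tonic; minor triad there is i.
E-G-B: root E is the subdominant; minor triad there is iv.
C#-E-F#-A#: dominant seventh chord on F# = scale degree 5 → V43.
G-B-D has root G, degree 6 in B minor, so VI.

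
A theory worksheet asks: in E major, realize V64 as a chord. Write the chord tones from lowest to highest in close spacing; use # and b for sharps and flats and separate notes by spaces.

F# B D#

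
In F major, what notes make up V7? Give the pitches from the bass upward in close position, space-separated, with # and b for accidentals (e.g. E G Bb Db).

In F major, the fifth degree is C, and the diatonic chord built there is a dominant seventh chord.
That chord is spelled C-E-G-Bb.

C E G Bb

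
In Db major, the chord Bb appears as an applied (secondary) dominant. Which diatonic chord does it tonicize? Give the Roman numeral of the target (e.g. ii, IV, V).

ii

The chord is a major triad on Bb.
A dominant resolves down a perfect fifth: Bb → Eb. In Db major, Eb is scale degree 2, i.e. ii.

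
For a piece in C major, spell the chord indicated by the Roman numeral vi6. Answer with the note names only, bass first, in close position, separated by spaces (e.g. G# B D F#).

In C major, the submediant is A, and the diatonic chord built there is a minor triad.
Stacking thirds from A gives A-C-E.
The figured bass 6 indicates first inversion, placing the third (C) in the bass: C-E-A.

C E A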